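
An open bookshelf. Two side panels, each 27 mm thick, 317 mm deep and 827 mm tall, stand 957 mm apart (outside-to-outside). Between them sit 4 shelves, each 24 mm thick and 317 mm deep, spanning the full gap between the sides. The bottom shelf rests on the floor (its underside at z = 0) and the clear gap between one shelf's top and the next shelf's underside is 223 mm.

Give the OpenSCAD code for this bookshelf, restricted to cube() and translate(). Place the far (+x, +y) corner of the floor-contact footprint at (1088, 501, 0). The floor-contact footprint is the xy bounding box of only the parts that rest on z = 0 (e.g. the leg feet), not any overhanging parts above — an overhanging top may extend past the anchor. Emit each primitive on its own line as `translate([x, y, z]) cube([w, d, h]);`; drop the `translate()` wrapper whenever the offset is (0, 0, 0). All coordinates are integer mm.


translate([131, 184, 0]) cube([27, 317, 827]);
translate([1061, 184, 0]) cube([27, 317, 827]);
translate([158, 184, 0]) cube([903, 317, 24]);
translate([158, 184, 247]) cube([903, 317, 24]);
translate([158, 184, 494]) cube([903, 317, 24]);
translate([158, 184, 741]) cube([903, 317, 24]);


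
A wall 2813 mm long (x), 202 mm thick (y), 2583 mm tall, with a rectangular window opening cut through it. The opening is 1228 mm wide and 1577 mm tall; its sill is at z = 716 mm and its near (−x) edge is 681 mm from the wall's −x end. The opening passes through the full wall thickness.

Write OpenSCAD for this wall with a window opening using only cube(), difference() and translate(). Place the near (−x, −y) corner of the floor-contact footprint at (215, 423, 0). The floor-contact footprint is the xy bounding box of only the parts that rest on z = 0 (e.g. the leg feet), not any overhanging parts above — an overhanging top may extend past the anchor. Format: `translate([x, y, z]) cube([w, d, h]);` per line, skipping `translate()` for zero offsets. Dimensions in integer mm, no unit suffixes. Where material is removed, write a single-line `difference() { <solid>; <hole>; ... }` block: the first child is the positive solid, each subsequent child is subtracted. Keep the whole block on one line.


difference() { translate([215, 423, 0]) cube([2813, 202, 2583]); translate([896, 423, 716]) cube([1228, 202, 1577]); }


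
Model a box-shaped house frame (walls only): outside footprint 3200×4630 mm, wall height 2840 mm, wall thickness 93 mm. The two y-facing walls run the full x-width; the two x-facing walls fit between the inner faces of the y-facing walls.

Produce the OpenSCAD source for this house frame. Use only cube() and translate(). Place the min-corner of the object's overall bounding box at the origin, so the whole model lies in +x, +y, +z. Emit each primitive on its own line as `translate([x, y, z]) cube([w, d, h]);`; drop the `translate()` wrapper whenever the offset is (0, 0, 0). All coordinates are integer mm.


cube([3200, 93, 2840]);
translate([0, 4537, 0]) cube([3200, 93, 2840]);
translate([0, 93, 0]) cube([93, 4444, 2840]);
translate([3107, 93, 0]) cube([93, 4444, 2840]);


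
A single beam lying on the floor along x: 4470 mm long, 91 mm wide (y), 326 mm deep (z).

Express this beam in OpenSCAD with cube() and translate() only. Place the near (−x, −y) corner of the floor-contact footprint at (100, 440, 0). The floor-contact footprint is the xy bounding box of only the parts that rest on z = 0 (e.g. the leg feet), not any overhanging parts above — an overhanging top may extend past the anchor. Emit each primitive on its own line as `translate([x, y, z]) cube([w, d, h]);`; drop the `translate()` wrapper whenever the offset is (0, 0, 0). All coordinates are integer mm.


translate([100, 440, 0]) cube([4470, 91, 326]);


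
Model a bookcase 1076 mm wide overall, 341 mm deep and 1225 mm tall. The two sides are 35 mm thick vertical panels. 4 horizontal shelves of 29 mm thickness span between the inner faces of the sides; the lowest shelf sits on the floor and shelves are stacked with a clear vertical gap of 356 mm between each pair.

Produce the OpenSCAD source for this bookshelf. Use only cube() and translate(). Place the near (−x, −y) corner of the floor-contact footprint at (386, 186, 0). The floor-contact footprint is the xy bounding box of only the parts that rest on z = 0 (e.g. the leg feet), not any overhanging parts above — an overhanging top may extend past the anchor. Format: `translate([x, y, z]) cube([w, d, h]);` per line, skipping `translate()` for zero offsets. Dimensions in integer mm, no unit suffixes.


translate([386, 186, 0]) cube([35, 341, 1225]);
translate([1427, 186, 0]) cube([35, 341, 1225]);
translate([421, 186, 0]) cube([1006, 341, 29]);
translate([421, 186, 385]) cube([1006, 341, 29]);
translate([421, 186, 770]) cube([1006, 341, 29]);
translate([421, 186, 1155]) cube([1006, 341, 29]);


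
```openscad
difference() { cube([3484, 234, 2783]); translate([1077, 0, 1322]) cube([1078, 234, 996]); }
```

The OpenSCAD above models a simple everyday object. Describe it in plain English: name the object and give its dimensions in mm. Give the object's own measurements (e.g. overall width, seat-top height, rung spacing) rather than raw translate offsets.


A wall 3484 mm long (x), 234 mm thick (y), 2783 mm tall, with a rectangular window opening cut through it. The opening is 1078 mm wide and 996 mm tall; its sill is at z = 1322 mm and its near (−x) edge is 1077 mm from the wall's −x end. The opening passes through the full wall thickness.


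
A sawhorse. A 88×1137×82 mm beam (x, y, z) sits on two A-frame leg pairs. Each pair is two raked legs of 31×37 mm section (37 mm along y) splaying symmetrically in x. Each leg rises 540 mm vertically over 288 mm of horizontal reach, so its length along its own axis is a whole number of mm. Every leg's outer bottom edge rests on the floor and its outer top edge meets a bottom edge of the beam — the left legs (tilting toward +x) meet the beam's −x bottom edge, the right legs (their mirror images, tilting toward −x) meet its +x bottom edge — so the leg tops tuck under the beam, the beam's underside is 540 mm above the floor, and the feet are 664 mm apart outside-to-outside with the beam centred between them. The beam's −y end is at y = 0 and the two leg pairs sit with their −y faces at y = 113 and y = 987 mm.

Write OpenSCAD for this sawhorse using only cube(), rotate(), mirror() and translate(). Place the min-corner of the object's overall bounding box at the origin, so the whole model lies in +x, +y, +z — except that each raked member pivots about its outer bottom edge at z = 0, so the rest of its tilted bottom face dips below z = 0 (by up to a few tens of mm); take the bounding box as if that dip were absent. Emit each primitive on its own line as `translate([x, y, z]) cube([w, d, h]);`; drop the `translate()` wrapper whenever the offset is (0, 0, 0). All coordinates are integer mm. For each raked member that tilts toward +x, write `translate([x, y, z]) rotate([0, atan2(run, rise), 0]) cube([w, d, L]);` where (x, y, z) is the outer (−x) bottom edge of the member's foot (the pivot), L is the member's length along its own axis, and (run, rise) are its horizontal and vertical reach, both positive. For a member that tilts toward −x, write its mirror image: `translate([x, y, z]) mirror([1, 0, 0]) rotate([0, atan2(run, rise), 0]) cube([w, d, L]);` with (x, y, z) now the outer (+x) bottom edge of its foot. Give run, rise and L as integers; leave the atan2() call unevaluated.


translate([288, 0, 540]) cube([88, 1137, 82]);
translate([0, 113, 0]) rotate([0, atan2(288, 540), 0]) cube([31, 37, 612]);
translate([664, 113, 0]) mirror([1, 0, 0]) rotate([0, atan2(288, 540), 0]) cube([31, 37, 612]);
translate([0, 987, 0]) rotate([0, atan2(288, 540), 0]) cube([31, 37, 612]);
translate([664, 987, 0]) mirror([1, 0, 0]) rotate([0, atan2(288, 540), 0]) cube([31, 37, 612]);


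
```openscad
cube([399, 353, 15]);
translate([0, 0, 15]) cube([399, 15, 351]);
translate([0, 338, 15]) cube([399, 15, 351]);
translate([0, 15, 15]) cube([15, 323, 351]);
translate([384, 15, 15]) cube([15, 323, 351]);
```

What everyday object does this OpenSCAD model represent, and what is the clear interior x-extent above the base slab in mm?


An open box. The internal width is 369 mm.

A 399×353 base slab with four walls standing on it — an open box. The base is 399 mm wide and the walls are 15 mm thick, so the internal width is 399 − 2 × 15 = 369 mm.


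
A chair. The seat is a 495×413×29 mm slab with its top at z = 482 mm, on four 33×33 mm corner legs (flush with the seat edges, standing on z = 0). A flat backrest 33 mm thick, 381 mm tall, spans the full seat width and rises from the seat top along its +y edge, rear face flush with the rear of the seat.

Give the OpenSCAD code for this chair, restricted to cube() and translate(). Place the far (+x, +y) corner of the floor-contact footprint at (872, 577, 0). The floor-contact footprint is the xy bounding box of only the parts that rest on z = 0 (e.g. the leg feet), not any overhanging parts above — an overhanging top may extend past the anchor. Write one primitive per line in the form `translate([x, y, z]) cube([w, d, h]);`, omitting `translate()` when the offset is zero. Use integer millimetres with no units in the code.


// leg_h = 482 - 29 = 453
translate([377, 164, 453]) cube([495, 413, 29]);
translate([377, 164, 0]) cube([33, 33, 453]);
translate([839, 164, 0]) cube([33, 33, 453]);
translate([377, 544, 0]) cube([33, 33, 453]);
translate([839, 544, 0]) cube([33, 33, 453]);
translate([377, 544, 482]) cube([495, 33, 381]);


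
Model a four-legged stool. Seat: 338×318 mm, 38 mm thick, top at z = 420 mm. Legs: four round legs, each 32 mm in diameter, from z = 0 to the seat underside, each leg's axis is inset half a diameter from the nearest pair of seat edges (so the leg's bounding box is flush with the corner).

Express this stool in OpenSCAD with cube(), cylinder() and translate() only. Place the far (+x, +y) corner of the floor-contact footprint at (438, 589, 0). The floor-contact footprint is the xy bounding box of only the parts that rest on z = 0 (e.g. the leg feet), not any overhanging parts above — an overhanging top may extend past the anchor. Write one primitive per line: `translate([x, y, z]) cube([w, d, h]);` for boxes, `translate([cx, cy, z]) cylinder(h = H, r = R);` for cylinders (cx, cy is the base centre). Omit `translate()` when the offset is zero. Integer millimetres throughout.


translate([100, 271, 382]) cube([338, 318, 38]);
translate([116, 287, 0]) cylinder(h = 382, r = 16);
translate([422, 287, 0]) cylinder(h = 382, r = 16);
translate([116, 573, 0]) cylinder(h = 382, r = 16);
translate([422, 573, 0]) cylinder(h = 382, r = 16);


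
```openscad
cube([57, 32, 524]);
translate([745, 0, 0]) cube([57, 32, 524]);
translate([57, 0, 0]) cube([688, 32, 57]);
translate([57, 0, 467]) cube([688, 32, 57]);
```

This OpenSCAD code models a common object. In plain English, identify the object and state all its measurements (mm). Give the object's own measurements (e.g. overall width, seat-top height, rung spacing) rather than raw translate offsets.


A rectangular picture frame lying in the x–z plane (depth along y). The opening is 688 mm wide (x) by 410 mm tall (z), surrounded by a border 57 mm wide on all four sides. The frame is 32 mm deep and is made of two full-height vertical stiles with two horizontal rails fitted between them.


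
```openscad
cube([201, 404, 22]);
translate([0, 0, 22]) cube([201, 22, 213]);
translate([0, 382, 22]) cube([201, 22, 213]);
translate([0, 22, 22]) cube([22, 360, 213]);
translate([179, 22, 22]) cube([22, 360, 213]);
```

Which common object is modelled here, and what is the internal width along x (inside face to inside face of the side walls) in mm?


An open box. The internal width is 157 mm.

A 201×404 base slab with four walls standing on it — an open box. The base is 201 mm wide and the walls are 22 mm thick, so the internal width is 201 − 2 × 22 = 157 mm.


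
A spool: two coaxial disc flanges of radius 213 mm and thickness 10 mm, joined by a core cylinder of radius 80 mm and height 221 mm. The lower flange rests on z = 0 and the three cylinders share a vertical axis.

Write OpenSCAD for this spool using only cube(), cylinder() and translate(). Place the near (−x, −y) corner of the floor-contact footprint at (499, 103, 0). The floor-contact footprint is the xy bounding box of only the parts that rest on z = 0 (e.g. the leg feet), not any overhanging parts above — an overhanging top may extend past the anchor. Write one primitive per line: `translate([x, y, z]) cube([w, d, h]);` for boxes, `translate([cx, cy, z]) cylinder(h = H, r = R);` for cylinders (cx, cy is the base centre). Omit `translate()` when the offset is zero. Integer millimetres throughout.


translate([712, 316, 0]) cylinder(h = 10, r = 213);
translate([712, 316, 10]) cylinder(h = 221, r = 80);
translate([712, 316, 231]) cylinder(h = 10, r = 213);


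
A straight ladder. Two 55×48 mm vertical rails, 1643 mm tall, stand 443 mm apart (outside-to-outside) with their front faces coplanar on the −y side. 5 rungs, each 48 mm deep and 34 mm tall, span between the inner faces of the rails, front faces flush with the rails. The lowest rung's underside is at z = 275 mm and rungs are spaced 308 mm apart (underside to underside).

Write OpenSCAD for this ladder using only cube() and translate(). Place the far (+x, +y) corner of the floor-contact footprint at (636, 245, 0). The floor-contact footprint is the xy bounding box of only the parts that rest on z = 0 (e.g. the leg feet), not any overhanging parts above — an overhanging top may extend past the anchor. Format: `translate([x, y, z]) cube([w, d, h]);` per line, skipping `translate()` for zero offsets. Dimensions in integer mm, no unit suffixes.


translate([193, 197, 0]) cube([55, 48, 1643]);
translate([581, 197, 0]) cube([55, 48, 1643]);
translate([248, 197, 275]) cube([333, 48, 34]);
translate([248, 197, 583]) cube([333, 48, 34]);
translate([248, 197, 891]) cube([333, 48, 34]);
translate([248, 197, 1199]) cube([333, 48, 34]);
translate([248, 197, 1507]) cube([333, 48, 34]);


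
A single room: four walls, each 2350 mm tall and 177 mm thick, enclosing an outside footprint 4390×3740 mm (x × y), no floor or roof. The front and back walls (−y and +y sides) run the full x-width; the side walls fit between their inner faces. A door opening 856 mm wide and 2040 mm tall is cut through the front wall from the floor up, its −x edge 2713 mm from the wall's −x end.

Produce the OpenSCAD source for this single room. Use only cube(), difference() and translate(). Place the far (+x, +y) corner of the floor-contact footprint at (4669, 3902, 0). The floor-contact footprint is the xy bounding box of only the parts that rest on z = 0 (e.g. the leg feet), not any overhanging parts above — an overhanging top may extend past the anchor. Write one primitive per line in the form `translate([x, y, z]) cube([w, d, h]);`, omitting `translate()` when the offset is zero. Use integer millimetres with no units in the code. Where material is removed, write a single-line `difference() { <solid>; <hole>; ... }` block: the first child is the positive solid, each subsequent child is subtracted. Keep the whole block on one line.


difference() { translate([279, 162, 0]) cube([4390, 177, 2350]); translate([2992, 162, 0]) cube([856, 177, 2040]); }
translate([279, 3725, 0]) cube([4390, 177, 2350]);
translate([279, 339, 0]) cube([177, 3386, 2350]);
translate([4492, 339, 0]) cube([177, 3386, 2350]);


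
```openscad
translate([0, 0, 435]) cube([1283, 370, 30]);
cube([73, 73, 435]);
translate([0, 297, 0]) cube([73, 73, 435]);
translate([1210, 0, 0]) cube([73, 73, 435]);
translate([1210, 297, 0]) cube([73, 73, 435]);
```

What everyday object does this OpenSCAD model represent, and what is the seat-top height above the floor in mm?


A bench. The seat-top height is 465 mm.

A long slab on four corner posts — a bench. The slab sits at z = 435 with thickness 30, so the top is 435 + 30 = 465 mm.


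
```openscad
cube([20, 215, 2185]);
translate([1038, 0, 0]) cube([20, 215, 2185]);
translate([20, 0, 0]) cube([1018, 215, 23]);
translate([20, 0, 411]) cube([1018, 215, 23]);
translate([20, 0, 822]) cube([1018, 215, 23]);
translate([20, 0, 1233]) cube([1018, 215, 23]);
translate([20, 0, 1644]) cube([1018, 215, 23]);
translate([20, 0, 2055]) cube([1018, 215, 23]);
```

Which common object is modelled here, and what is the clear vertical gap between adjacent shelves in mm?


A bookshelf. The clear shelf gap is 388 mm.

Two tall side panels with 6 horizontal boards between them — a bookshelf. The first two shelf undersides are at z = 0 and z = 411; with shelf thickness 23, the clear gap is 411 − 0 − 23 = 388 mm.


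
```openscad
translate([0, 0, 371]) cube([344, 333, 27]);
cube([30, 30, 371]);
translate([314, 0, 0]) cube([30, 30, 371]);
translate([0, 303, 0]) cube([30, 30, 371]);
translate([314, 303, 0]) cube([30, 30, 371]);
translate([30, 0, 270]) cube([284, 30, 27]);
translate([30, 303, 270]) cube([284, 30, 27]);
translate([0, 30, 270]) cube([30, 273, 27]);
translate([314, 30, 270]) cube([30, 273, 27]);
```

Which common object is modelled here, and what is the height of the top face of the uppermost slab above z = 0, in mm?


A stool. The seat height is 398 mm.

A 344×333×27 slab at z = 371 on four corner posts — a stool. The seat top is 371 + 27 = 398 mm.


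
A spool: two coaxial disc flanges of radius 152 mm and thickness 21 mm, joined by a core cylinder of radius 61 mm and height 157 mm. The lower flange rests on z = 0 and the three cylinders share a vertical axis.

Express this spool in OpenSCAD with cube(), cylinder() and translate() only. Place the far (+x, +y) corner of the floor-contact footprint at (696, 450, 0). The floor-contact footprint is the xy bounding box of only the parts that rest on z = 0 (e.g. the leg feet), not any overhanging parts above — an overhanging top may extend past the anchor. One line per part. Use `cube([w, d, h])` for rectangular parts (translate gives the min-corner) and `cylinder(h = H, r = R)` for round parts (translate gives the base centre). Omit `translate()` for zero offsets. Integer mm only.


translate([544, 298, 0]) cylinder(h = 21, r = 152);
translate([544, 298, 21]) cylinder(h = 157, r = 61);
translate([544, 298, 178]) cylinder(h = 21, r = 152);


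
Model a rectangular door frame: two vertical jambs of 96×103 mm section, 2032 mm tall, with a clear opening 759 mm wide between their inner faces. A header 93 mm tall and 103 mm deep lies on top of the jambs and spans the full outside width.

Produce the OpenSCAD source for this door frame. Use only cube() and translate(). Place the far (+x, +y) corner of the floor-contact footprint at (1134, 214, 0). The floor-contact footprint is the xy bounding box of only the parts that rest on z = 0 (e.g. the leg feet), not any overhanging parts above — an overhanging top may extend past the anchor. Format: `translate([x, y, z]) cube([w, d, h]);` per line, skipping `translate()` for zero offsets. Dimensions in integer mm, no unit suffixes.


translate([183, 111, 0]) cube([96, 103, 2032]);
translate([1038, 111, 0]) cube([96, 103, 2032]);
translate([183, 111, 2032]) cube([951, 103, 93]);


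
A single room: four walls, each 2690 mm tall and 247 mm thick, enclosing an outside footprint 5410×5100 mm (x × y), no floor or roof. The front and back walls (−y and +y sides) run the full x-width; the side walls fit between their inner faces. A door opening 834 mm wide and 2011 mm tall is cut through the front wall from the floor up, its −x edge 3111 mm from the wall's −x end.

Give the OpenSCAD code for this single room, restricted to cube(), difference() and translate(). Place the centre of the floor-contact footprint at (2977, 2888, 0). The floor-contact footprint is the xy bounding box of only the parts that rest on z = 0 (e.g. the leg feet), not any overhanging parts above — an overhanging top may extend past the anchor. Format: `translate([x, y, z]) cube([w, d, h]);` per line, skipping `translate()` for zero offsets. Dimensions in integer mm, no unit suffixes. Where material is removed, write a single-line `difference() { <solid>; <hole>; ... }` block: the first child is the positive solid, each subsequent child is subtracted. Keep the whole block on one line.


difference() { translate([272, 338, 0]) cube([5410, 247, 2690]); translate([3383, 338, 0]) cube([834, 247, 2011]); }
translate([272, 5191, 0]) cube([5410, 247, 2690]);
translate([272, 585, 0]) cube([247, 4606, 2690]);
translate([5435, 585, 0]) cube([247, 4606, 2690]);


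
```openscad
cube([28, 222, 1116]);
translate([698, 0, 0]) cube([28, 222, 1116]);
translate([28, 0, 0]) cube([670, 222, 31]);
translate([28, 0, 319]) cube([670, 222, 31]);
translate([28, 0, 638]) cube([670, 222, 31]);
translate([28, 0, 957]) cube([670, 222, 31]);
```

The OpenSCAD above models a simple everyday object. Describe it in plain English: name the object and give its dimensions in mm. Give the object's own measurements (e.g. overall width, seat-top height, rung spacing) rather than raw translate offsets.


An open bookshelf. Two side panels, each 28 mm thick, 222 mm deep and 1116 mm tall, stand 726 mm apart (outside-to-outside). Between them sit 4 shelves, each 31 mm thick and 222 mm deep, spanning the full gap between the sides. The bottom shelf rests on the floor (its underside at z = 0) and the clear gap between one shelf's top and the next shelf's underside is 288 mm.


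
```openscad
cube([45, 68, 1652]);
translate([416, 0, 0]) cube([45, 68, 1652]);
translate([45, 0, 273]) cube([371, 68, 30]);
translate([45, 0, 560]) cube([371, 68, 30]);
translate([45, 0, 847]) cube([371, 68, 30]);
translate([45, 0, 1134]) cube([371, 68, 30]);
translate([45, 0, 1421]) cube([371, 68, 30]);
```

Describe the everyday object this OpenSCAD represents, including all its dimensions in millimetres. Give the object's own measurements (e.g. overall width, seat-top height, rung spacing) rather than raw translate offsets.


A straight ladder. Two 45×68 mm vertical rails, 1652 mm tall, stand 461 mm apart (outside-to-outside) with their front faces coplanar on the −y side. 5 rungs, each 68 mm deep and 30 mm tall, span between the inner faces of the rails, front faces flush with the rails. The lowest rung's underside is at z = 273 mm and rungs are spaced 287 mm apart (underside to underside).


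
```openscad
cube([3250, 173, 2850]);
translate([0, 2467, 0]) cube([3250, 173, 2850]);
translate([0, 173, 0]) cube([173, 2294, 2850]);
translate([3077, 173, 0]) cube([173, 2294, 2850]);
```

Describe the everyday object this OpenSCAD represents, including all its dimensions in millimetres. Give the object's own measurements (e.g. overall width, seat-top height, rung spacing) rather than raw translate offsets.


The wall frame of a small rectangular building: four walls, each 2850 mm tall and 173 mm thick, enclosing a footprint 3250 mm (x) by 2640 mm (y) outside-to-outside, with no floor or roof. The front and back walls (the −y and +y sides) span the full width; the two side walls fit between them.


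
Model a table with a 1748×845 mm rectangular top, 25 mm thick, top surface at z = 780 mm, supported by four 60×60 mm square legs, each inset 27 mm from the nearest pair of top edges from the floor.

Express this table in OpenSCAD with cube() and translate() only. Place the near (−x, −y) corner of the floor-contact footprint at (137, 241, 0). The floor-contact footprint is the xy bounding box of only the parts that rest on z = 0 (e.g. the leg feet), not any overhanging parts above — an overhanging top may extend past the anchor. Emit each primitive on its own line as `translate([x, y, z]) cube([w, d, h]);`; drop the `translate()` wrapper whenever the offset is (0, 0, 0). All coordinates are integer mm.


translate([110, 214, 755]) cube([1748, 845, 25]);
translate([137, 241, 0]) cube([60, 60, 755]);
translate([1771, 241, 0]) cube([60, 60, 755]);
translate([137, 972, 0]) cube([60, 60, 755]);
translate([1771, 972, 0]) cube([60, 60, 755]);


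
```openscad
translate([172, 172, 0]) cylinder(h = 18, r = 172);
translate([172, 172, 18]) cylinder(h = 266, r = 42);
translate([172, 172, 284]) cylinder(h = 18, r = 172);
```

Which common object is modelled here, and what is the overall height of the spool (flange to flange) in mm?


A spool. The overall height is 302 mm.

Three coaxial cylinders, large–small–large — a spool. Two 18 mm flanges and a 266 mm core give 18 + 266 + 18 = 302 mm.


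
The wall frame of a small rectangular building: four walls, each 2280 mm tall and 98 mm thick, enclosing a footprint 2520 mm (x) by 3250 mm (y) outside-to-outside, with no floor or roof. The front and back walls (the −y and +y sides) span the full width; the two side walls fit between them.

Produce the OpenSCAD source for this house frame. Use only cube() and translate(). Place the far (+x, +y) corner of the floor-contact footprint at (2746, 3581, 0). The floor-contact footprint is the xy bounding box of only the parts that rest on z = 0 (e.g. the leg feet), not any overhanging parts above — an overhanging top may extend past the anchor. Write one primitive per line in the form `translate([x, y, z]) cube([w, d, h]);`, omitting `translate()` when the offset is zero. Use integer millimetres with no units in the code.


translate([226, 331, 0]) cube([2520, 98, 2280]);
translate([226, 3483, 0]) cube([2520, 98, 2280]);
translate([226, 429, 0]) cube([98, 3054, 2280]);
translate([2648, 429, 0]) cube([98, 3054, 2280]);


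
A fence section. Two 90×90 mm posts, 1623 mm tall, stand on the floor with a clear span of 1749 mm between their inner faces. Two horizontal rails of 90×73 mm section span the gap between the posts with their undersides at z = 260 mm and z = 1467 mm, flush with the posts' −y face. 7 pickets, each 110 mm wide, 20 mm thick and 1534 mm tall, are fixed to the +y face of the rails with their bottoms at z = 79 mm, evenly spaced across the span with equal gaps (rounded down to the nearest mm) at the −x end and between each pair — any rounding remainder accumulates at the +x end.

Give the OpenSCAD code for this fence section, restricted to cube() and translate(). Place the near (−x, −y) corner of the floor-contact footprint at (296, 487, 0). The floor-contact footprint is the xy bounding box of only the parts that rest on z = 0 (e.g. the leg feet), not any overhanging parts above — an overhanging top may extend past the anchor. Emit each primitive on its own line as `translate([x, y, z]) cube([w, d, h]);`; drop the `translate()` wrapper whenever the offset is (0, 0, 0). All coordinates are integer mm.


translate([296, 487, 0]) cube([90, 90, 1623]);
translate([2135, 487, 0]) cube([90, 90, 1623]);
translate([386, 487, 260]) cube([1749, 90, 73]);
translate([386, 487, 1467]) cube([1749, 90, 73]);
translate([508, 577, 79]) cube([110, 20, 1534]);
translate([740, 577, 79]) cube([110, 20, 1534]);
translate([972, 577, 79]) cube([110, 20, 1534]);
translate([1204, 577, 79]) cube([110, 20, 1534]);
translate([1436, 577, 79]) cube([110, 20, 1534]);
translate([1668, 577, 79]) cube([110, 20, 1534]);
translate([1900, 577, 79]) cube([110, 20, 1534]);


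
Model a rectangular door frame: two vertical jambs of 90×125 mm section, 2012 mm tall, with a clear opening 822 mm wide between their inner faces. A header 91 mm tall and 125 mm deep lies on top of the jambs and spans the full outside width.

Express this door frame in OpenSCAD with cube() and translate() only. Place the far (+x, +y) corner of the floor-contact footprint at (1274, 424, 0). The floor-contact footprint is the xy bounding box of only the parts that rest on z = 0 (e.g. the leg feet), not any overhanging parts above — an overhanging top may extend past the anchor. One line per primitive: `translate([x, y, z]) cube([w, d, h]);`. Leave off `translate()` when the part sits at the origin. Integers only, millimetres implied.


translate([272, 299, 0]) cube([90, 125, 2012]);
translate([1184, 299, 0]) cube([90, 125, 2012]);
translate([272, 299, 2012]) cube([1002, 125, 91]);


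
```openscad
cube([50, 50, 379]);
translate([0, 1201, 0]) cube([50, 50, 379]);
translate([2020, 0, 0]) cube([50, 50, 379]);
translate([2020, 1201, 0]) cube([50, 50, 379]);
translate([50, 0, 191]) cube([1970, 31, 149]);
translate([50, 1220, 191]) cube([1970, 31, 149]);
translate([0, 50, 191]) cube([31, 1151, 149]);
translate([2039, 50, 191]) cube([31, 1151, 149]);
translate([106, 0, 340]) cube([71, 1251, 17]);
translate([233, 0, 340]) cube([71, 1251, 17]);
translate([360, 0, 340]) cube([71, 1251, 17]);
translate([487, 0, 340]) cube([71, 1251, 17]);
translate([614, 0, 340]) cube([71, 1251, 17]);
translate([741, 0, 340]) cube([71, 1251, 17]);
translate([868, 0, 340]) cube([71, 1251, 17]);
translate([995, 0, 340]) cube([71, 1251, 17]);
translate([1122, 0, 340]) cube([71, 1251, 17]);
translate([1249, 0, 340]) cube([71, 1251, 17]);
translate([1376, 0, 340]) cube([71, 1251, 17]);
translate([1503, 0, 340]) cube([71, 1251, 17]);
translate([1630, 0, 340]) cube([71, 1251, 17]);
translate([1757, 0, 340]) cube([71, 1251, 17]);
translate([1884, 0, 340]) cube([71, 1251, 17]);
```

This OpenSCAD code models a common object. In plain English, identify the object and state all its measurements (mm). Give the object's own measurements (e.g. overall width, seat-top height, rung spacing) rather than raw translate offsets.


A bed frame 2070 mm long (x) by 1251 mm wide (y). Four 50×50 mm corner posts, 379 mm tall, at the corners of the footprint. Four rails of 31 mm thickness and 149 mm height run between adjacent posts with their undersides at z = 191 mm, their outer faces flush with the outside of the frame (the two x-running rails run between the posts' inner faces; the two y-running rails run between the posts' inner faces). 15 slats, each 71 mm wide (x) and 17 mm thick, lie across the top of the two x-running rails, running the full 1251 mm width of the frame in y; along x they sit between the end posts with a 56 mm gap after the −x posts and between neighbouring slats, leaving 65 mm before the +x posts.


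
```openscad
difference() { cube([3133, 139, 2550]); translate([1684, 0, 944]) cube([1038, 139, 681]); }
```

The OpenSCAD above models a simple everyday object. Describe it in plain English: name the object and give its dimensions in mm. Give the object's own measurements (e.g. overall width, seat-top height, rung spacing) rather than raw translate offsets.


A wall 3133 mm long (x), 139 mm thick (y), 2550 mm tall, with a rectangular window opening cut through it. The opening is 1038 mm wide and 681 mm tall; its sill is at z = 944 mm and its near (−x) edge is 1684 mm from the wall's −x end. The opening passes through the full wall thickness.


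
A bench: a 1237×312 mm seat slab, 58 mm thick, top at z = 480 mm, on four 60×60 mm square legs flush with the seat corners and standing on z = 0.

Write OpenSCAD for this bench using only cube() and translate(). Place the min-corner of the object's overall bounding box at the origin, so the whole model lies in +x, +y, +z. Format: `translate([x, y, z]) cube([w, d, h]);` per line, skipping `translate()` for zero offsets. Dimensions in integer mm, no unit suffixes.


translate([0, 0, 422]) cube([1237, 312, 58]);
cube([60, 60, 422]);
translate([0, 252, 0]) cube([60, 60, 422]);
translate([1177, 0, 0]) cube([60, 60, 422]);
translate([1177, 252, 0]) cube([60, 60, 422]);


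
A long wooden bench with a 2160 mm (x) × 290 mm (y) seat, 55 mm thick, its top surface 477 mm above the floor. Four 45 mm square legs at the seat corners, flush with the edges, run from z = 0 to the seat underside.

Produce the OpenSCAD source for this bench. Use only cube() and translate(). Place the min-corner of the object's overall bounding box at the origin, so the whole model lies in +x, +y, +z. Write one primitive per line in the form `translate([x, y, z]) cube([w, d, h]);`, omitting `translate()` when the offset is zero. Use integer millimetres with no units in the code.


translate([0, 0, 422]) cube([2160, 290, 55]);
cube([45, 45, 422]);
translate([0, 245, 0]) cube([45, 45, 422]);
translate([2115, 0, 0]) cube([45, 45, 422]);
translate([2115, 245, 0]) cube([45, 45, 422]);


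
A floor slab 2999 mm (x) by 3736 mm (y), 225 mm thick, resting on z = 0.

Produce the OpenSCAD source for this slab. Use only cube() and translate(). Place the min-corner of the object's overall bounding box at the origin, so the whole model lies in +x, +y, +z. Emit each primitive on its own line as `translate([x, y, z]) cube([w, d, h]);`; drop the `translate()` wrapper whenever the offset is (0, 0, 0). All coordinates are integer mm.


cube([2999, 3736, 225]);


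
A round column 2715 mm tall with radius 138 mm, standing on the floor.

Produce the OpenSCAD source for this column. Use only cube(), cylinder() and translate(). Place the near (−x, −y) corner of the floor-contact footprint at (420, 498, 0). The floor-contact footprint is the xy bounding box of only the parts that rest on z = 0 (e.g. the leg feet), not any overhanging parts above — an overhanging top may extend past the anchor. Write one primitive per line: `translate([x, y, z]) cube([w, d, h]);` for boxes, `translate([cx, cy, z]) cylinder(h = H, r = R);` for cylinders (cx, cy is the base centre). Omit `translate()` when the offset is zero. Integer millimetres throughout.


translate([558, 636, 0]) cylinder(h = 2715, r = 138);


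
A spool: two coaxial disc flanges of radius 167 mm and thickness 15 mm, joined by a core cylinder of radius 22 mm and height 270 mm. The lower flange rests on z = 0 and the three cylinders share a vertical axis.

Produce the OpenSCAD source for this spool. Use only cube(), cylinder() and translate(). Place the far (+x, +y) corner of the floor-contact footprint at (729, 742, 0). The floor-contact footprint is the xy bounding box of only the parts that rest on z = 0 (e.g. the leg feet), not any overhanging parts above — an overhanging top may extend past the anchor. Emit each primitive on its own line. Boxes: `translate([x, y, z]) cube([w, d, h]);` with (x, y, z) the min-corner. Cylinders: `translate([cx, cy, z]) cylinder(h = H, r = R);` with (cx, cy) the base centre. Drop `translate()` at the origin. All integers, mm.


translate([562, 575, 0]) cylinder(h = 15, r = 167);
translate([562, 575, 15]) cylinder(h = 270, r = 22);
translate([562, 575, 285]) cylinder(h = 15, r = 167);


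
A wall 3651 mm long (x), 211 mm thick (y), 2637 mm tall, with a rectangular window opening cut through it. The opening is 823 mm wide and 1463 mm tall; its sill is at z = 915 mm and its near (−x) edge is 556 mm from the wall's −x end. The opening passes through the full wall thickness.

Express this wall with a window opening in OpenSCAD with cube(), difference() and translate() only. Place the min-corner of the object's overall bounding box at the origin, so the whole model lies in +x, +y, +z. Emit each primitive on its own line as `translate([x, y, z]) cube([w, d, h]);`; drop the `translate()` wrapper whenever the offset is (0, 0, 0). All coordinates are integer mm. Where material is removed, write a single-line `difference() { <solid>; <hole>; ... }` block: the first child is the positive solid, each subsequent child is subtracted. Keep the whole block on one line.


difference() { cube([3651, 211, 2637]); translate([556, 0, 915]) cube([823, 211, 1463]); }


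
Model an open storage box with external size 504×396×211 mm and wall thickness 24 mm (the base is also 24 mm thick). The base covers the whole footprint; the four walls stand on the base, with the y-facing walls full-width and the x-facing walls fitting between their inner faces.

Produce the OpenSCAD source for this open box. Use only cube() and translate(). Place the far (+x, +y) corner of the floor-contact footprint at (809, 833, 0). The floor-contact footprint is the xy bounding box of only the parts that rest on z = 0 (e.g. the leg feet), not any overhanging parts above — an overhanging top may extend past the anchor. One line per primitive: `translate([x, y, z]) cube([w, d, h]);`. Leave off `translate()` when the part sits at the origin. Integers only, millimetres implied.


translate([305, 437, 0]) cube([504, 396, 24]);
translate([305, 437, 24]) cube([504, 24, 187]);
translate([305, 809, 24]) cube([504, 24, 187]);
translate([305, 461, 24]) cube([24, 348, 187]);
translate([785, 461, 24]) cube([24, 348, 187]);


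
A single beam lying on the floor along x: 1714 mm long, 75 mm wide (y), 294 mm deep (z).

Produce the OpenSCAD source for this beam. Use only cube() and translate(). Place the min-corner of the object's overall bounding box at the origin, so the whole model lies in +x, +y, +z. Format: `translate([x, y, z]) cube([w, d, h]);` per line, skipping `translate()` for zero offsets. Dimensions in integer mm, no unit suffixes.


cube([1714, 75, 294]);


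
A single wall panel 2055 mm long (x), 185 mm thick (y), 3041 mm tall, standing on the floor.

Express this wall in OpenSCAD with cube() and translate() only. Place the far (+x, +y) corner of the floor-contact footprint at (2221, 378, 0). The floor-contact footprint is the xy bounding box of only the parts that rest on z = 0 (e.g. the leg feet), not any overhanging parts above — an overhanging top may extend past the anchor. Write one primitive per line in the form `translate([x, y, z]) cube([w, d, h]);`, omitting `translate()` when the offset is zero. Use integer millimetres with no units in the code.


translate([166, 193, 0]) cube([2055, 185, 3041]);


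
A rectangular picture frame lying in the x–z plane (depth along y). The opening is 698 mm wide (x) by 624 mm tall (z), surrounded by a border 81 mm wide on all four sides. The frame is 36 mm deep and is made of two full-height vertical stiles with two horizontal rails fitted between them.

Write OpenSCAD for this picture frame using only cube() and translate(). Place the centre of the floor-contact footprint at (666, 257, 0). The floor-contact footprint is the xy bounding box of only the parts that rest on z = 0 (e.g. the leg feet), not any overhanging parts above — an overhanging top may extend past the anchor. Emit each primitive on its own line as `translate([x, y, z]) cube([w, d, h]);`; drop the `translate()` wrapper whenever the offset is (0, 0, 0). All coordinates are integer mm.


translate([236, 239, 0]) cube([81, 36, 786]);
translate([1015, 239, 0]) cube([81, 36, 786]);
translate([317, 239, 0]) cube([698, 36, 81]);
translate([317, 239, 705]) cube([698, 36, 81]);


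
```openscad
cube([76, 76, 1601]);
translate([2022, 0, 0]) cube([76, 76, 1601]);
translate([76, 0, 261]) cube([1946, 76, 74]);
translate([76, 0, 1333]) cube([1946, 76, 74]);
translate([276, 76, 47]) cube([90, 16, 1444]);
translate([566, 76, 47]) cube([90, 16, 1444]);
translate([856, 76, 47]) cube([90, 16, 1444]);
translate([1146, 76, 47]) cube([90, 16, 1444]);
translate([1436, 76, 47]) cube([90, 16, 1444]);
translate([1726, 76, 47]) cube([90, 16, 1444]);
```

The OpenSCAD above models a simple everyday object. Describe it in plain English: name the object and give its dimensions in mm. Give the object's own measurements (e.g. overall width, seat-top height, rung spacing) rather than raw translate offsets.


A fence section. Two 76×76 mm posts, 1601 mm tall, stand on the floor with a clear span of 1946 mm between their inner faces. Two horizontal rails of 76×74 mm section span the gap between the posts with their undersides at z = 261 mm and z = 1333 mm, flush with the posts' −y face. 6 pickets, each 90 mm wide, 16 mm thick and 1444 mm tall, are fixed to the +y face of the rails with their bottoms at z = 47 mm, spaced across the span with a 200 mm gap after the −x post and between neighbouring pickets, with 206 mm left before the +x post.


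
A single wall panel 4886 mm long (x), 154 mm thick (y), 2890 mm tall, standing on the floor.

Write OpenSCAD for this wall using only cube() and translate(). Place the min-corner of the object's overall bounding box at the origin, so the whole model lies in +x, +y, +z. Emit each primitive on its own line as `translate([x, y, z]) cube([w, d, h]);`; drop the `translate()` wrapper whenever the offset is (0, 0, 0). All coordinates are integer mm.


cube([4886, 154, 2890]);
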